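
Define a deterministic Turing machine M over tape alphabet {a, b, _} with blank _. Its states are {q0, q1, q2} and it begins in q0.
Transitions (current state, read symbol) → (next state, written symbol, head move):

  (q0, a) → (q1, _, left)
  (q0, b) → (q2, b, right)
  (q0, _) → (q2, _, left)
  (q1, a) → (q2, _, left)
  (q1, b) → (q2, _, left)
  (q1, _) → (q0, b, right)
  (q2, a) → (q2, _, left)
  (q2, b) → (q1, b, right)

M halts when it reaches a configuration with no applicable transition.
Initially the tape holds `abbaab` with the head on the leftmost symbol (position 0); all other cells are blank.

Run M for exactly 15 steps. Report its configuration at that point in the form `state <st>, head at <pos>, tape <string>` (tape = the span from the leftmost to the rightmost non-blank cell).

state=q0 head=0 tape=_[a]bbaab   (q0,a)→(q1,_,left)
state=q1 head=-1 tape=[_]_bbaab   (q1,_)→(q0,b,right)
state=q0 head=0 tape=b[_]bbaab   (q0,_)→(q2,_,left)
state=q2 head=-1 tape=[b]_bbaab   (q2,b)→(q1,b,right)
state=q1 head=0 tape=b[_]bbaab   (q1,_)→(q0,b,right)
state=q0 head=1 tape=bb[b]baab   (q0,b)→(q2,b,right)
state=q2 head=2 tape=bbb[b]aab   (q2,b)→(q1,b,right)
state=q1 head=3 tape=bbbb[a]ab   (q1,a)→(q2,_,left)
state=q2 head=2 tape=bbb[b]_ab   (q2,b)→(q1,b,right)
state=q1 head=3 tape=bbbb[_]ab   (q1,_)→(q0,b,right)
state=q0 head=4 tape=bbbbb[a]b   (q0,a)→(q1,_,left)
state=q1 head=3 tape=bbbb[b]_b   (q1,b)→(q2,_,left)
state=q2 head=2 tape=bbb[b]__b   (q2,b)→(q1,b,right)
state=q1 head=3 tape=bbbb[_]_b   (q1,_)→(q0,b,right)
state=q0 head=4 tape=bbbbb[_]b   (q0,_)→(q2,_,left)
state=q2 head=3 tape=bbbb[b]_b
After 15 steps: state q2, head at 3, tape bbbbb_b.

state q2, head at 3, tape bbbbb_b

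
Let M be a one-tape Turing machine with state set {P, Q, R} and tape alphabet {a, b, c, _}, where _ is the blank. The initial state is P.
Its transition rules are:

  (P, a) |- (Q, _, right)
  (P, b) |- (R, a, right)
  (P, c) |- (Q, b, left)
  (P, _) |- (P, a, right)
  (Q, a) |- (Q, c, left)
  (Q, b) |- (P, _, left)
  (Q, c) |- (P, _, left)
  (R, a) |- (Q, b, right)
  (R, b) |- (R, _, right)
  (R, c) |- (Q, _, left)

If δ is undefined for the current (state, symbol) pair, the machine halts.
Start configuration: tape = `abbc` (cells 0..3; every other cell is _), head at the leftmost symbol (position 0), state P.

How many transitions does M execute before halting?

P | _[a]bbc   read a → write _, move right, go to Q
Q | __[b]bc   read b → write _, move left, go to P
P | _[_]_bc   read _ → write a, move right, go to P
P | _a[_]bc   read _ → write a, move right, go to P
P | _aa[b]c   read b → write a, move right, go to R
R | _aaa[c]   read c → write _, move left, go to Q
Q | _aa[a]_   read a → write c, move left, go to Q
Q | _a[a]c_   read a → write c, move left, go to Q
Q | _[a]cc_   read a → write c, move left, go to Q
Q | [_]ccc_
M halts after 9 transitions.

9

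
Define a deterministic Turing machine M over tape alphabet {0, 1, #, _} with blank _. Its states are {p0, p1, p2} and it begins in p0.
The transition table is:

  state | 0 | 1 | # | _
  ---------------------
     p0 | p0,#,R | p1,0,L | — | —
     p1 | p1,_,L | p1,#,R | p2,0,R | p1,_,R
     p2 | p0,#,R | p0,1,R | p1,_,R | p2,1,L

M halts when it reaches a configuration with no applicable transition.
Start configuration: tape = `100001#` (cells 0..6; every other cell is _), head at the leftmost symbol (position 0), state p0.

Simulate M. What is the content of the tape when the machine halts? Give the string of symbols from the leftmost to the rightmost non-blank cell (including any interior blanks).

state=p0 head=0 tape=_[1]00001#__   (p0,1)→(p1,0,L)
state=p1 head=-1 tape=[_]000001#__   (p1,_)→(p1,_,R)
state=p1 head=0 tape=_[0]00001#__   (p1,0)→(p1,_,L)
state=p1 head=-1 tape=[_]_00001#__   (p1,_)→(p1,_,R)
state=p1 head=0 tape=_[_]00001#__   (p1,_)→(p1,_,R)
state=p1 head=1 tape=__[0]0001#__   (p1,0)→(p1,_,L)
state=p1 head=0 tape=_[_]_0001#__   (p1,_)→(p1,_,R)
state=p1 head=1 tape=__[_]0001#__   (p1,_)→(p1,_,R)
state=p1 head=2 tape=___[0]001#__   (p1,0)→(p1,_,L)
state=p1 head=1 tape=__[_]_001#__   (p1,_)→(p1,_,R)
state=p1 head=2 tape=___[_]001#__   (p1,_)→(p1,_,R)
state=p1 head=3 tape=____[0]01#__   (p1,0)→(p1,_,L)
state=p1 head=2 tape=___[_]_01#__   (p1,_)→(p1,_,R)
state=p1 head=3 tape=____[_]01#__   (p1,_)→(p1,_,R)
state=p1 head=4 tape=_____[0]1#__   (p1,0)→(p1,_,L)
state=p1 head=3 tape=____[_]_1#__   (p1,_)→(p1,_,R)
state=p1 head=4 tape=_____[_]1#__   (p1,_)→(p1,_,R)
state=p1 head=5 tape=______[1]#__   (p1,1)→(p1,#,R)
state=p1 head=6 tape=______#[#]__   (p1,#)→(p2,0,R)
state=p2 head=7 tape=______#0[_]_   (p2,_)→(p2,1,L)
state=p2 head=6 tape=______#[0]1_   (p2,0)→(p0,#,R)
state=p0 head=7 tape=______##[1]_   (p0,1)→(p1,0,L)
state=p1 head=6 tape=______#[#]0_   (p1,#)→(p2,0,R)
state=p2 head=7 tape=______#0[0]_   (p2,0)→(p0,#,R)
state=p0 head=8 tape=______#0#[_]
The non-blank tape span at halt is #0#.

#0#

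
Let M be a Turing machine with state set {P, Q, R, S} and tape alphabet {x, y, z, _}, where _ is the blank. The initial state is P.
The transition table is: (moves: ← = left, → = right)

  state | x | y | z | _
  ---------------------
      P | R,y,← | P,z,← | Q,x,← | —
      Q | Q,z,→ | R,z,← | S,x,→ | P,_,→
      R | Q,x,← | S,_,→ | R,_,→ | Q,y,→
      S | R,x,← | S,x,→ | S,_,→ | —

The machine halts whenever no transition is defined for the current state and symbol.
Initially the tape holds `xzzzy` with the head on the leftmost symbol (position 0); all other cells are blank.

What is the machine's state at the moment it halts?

P | _[x]zzzy_   read x → write y, move ←, go to R
R | [_]yzzzy_   read _ → write y, move →, go to Q
Q | y[y]zzzy_   read y → write z, move ←, go to R
R | [y]zzzzy_   read y → write _, move →, go to S
S | _[z]zzzy_   read z → write _, move →, go to S
S | __[z]zzy_   read z → write _, move →, go to S
S | ___[z]zy_   read z → write _, move →, go to S
S | ____[z]y_   read z → write _, move →, go to S
S | _____[y]_   read y → write x, move →, go to S
S | _____x[_]
No transition is defined for (S, _); M halts in state S.

S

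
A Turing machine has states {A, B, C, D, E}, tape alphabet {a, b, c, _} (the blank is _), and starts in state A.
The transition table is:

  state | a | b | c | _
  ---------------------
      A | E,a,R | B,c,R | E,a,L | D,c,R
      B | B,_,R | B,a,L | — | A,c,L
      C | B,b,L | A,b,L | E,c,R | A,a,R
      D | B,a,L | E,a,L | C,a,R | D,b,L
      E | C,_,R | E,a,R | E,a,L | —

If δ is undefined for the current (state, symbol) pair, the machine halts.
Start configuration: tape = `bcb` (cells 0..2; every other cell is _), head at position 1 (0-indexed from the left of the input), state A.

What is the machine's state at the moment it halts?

E

A | _b[c]b____   read c → write a, move L, go to E
E | _[b]ab____   read b → write a, move R, go to E
E | _a[a]b____   read a → write _, move R, go to C
C | _a_[b]____   read b → write b, move L, go to A
A | _a[_]b____   read _ → write c, move R, go to D
D | _ac[b]____   read b → write a, move L, go to E
E | _a[c]a____   read c → write a, move L, go to E
E | _[a]aa____   read a → write _, move R, go to C
C | __[a]a____   read a → write b, move L, go to B
B | _[_]ba____   read _ → write c, move L, go to A
A | [_]cba____   read _ → write c, move R, go to D
D | c[c]ba____   read c → write a, move R, go to C
C | ca[b]a____   read b → write b, move L, go to A
A | c[a]ba____   read a → write a, move R, go to E
E | ca[b]a____   read b → write a, move R, go to E
E | caa[a]____   read a → write _, move R, go to C
C | caa_[_]___   read _ → write a, move R, go to A
A | caa_a[_]__   read _ → write c, move R, go to D
D | caa_ac[_]_   read _ → write b, move L, go to D
D | caa_a[c]b_   read c → write a, move R, go to C
C | caa_aa[b]_   read b → write b, move L, go to A
A | caa_a[a]b_   read a → write a, move R, go to E
E | caa_aa[b]_   read b → write a, move R, go to E
E | caa_aaa[_]
No transition is defined for (E, _); M halts in state E.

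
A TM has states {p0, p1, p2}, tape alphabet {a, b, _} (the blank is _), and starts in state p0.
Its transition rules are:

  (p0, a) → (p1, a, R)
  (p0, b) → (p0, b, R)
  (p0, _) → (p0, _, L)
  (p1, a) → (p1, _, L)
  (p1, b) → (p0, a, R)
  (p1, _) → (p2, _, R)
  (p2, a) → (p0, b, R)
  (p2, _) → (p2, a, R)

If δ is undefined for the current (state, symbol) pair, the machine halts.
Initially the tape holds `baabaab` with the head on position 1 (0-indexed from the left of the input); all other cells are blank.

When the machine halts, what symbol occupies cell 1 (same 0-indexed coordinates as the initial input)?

_

p0 | b[a]abaab   read a → write a, move R, go to p1
p1 | ba[a]baab   read a → write _, move L, go to p1
p1 | b[a]_baab   read a → write _, move L, go to p1
p1 | [b]__baab   read b → write a, move R, go to p0
p0 | a[_]_baab   read _ → write _, move L, go to p0
p0 | [a]__baab   read a → write a, move R, go to p1
p1 | a[_]_baab   read _ → write _, move R, go to p2
p2 | a_[_]baab   read _ → write a, move R, go to p2
p2 | a_a[b]aab
Cell 1 holds _ when M halts.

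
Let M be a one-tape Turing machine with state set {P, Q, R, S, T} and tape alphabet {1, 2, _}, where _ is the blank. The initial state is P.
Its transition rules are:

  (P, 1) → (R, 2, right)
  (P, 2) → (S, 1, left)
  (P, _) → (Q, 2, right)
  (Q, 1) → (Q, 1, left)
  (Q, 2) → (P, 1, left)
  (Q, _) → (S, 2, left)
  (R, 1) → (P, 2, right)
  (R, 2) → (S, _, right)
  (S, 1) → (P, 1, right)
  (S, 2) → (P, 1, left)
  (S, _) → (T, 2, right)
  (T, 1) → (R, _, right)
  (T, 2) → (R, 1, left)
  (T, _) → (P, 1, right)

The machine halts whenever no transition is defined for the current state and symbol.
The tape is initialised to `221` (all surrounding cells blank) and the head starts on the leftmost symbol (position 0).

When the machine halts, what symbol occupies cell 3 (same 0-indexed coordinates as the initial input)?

2

state=P head=0 tape=_[2]21___   (P,2)→(S,1,left)
state=S head=-1 tape=[_]121___   (S,_)→(T,2,right)
state=T head=0 tape=2[1]21___   (T,1)→(R,_,right)
state=R head=1 tape=2_[2]1___   (R,2)→(S,_,right)
state=S head=2 tape=2__[1]___   (S,1)→(P,1,right)
state=P head=3 tape=2__1[_]__   (P,_)→(Q,2,right)
state=Q head=4 tape=2__12[_]_   (Q,_)→(S,2,left)
state=S head=3 tape=2__1[2]2_   (S,2)→(P,1,left)
state=P head=2 tape=2__[1]12_   (P,1)→(R,2,right)
state=R head=3 tape=2__2[1]2_   (R,1)→(P,2,right)
state=P head=4 tape=2__22[2]_   (P,2)→(S,1,left)
state=S head=3 tape=2__2[2]1_   (S,2)→(P,1,left)
state=P head=2 tape=2__[2]11_   (P,2)→(S,1,left)
state=S head=1 tape=2_[_]111_   (S,_)→(T,2,right)
state=T head=2 tape=2_2[1]11_   (T,1)→(R,_,right)
state=R head=3 tape=2_2_[1]1_   (R,1)→(P,2,right)
state=P head=4 tape=2_2_2[1]_   (P,1)→(R,2,right)
state=R head=5 tape=2_2_22[_]
Cell 3 holds 2 when M halts.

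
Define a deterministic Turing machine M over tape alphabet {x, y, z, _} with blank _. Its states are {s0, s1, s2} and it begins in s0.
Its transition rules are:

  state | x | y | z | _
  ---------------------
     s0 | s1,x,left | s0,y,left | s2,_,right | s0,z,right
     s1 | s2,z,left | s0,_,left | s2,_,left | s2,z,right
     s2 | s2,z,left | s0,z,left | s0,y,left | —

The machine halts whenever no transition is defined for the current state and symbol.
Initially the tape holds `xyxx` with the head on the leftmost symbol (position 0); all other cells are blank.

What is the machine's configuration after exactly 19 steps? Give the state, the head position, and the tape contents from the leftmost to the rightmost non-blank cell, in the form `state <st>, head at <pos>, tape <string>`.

state s0, head at 1, tape zzzzxx

s0 | __[x]yxx   read x → write x, move left, go to s1
s1 | _[_]xyxx   read _ → write z, move right, go to s2
s2 | _z[x]yxx   read x → write z, move left, go to s2
s2 | _[z]zyxx   read z → write y, move left, go to s0
s0 | [_]yzyxx   read _ → write z, move right, go to s0
s0 | z[y]zyxx   read y → write y, move left, go to s0
s0 | [z]yzyxx   read z → write _, move right, go to s2
s2 | _[y]zyxx   read y → write z, move left, go to s0
s0 | [_]zzyxx   read _ → write z, move right, go to s0
s0 | z[z]zyxx   read z → write _, move right, go to s2
s2 | z_[z]yxx   read z → write y, move left, go to s0
s0 | z[_]yyxx   read _ → write z, move right, go to s0
s0 | zz[y]yxx   read y → write y, move left, go to s0
s0 | z[z]yyxx   read z → write _, move right, go to s2
s2 | z_[y]yxx   read y → write z, move left, go to s0
s0 | z[_]zyxx   read _ → write z, move right, go to s0
s0 | zz[z]yxx   read z → write _, move right, go to s2
s2 | zz_[y]xx   read y → write z, move left, go to s0
s0 | zz[_]zxx   read _ → write z, move right, go to s0
s0 | zzz[z]xx
After 19 steps: state s0, head at 1, tape zzzzxx.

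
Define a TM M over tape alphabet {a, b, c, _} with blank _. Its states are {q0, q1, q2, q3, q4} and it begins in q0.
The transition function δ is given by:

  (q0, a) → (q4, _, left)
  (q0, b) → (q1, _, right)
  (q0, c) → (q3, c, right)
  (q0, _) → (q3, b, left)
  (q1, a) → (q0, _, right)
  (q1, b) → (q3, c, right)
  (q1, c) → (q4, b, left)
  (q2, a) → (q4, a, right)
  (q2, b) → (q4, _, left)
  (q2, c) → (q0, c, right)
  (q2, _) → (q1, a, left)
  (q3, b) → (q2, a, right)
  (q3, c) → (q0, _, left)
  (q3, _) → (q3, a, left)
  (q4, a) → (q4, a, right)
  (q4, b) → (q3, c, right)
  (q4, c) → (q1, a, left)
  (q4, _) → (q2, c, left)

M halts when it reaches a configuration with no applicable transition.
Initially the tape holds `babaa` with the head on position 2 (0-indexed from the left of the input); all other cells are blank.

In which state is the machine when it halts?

q0 | ___ba[b]aa   read b → write _, move right, go to q1
q1 | ___ba_[a]a   read a → write _, move right, go to q0
q0 | ___ba__[a]   read a → write _, move left, go to q4
q4 | ___ba_[_]_   read _ → write c, move left, go to q2
q2 | ___ba[_]c_   read _ → write a, move left, go to q1
q1 | ___b[a]ac_   read a → write _, move right, go to q0
q0 | ___b_[a]c_   read a → write _, move left, go to q4
q4 | ___b[_]_c_   read _ → write c, move left, go to q2
q2 | ___[b]c_c_   read b → write _, move left, go to q4
q4 | __[_]_c_c_   read _ → write c, move left, go to q2
q2 | _[_]c_c_c_   read _ → write a, move left, go to q1
q1 | [_]ac_c_c_
No transition is defined for (q1, _); M halts in state q1.

q1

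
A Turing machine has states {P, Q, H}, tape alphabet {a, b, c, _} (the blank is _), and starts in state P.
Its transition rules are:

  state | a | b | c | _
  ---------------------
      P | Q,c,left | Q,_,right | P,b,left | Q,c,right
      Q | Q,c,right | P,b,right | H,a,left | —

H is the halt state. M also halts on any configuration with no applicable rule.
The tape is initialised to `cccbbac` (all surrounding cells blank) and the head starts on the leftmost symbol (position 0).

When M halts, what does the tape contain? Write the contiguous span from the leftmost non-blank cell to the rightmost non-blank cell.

state=P head=0 tape=_[c]ccbbac__   (P,c)→(P,b,left)
state=P head=-1 tape=[_]bccbbac__   (P,_)→(Q,c,right)
state=Q head=0 tape=c[b]ccbbac__   (Q,b)→(P,b,right)
state=P head=1 tape=cb[c]cbbac__   (P,c)→(P,b,left)
state=P head=0 tape=c[b]bcbbac__   (P,b)→(Q,_,right)
state=Q head=1 tape=c_[b]cbbac__   (Q,b)→(P,b,right)
state=P head=2 tape=c_b[c]bbac__   (P,c)→(P,b,left)
state=P head=1 tape=c_[b]bbbac__   (P,b)→(Q,_,right)
state=Q head=2 tape=c__[b]bbac__   (Q,b)→(P,b,right)
state=P head=3 tape=c__b[b]bac__   (P,b)→(Q,_,right)
state=Q head=4 tape=c__b_[b]ac__   (Q,b)→(P,b,right)
state=P head=5 tape=c__b_b[a]c__   (P,a)→(Q,c,left)
state=Q head=4 tape=c__b_[b]cc__   (Q,b)→(P,b,right)
state=P head=5 tape=c__b_b[c]c__   (P,c)→(P,b,left)
state=P head=4 tape=c__b_[b]bc__   (P,b)→(Q,_,right)
state=Q head=5 tape=c__b__[b]c__   (Q,b)→(P,b,right)
state=P head=6 tape=c__b__b[c]__   (P,c)→(P,b,left)
state=P head=5 tape=c__b__[b]b__   (P,b)→(Q,_,right)
state=Q head=6 tape=c__b___[b]__   (Q,b)→(P,b,right)
state=P head=7 tape=c__b___b[_]_   (P,_)→(Q,c,right)
state=Q head=8 tape=c__b___bc[_]
The non-blank tape span at halt is c__b___bc.

c__b___bc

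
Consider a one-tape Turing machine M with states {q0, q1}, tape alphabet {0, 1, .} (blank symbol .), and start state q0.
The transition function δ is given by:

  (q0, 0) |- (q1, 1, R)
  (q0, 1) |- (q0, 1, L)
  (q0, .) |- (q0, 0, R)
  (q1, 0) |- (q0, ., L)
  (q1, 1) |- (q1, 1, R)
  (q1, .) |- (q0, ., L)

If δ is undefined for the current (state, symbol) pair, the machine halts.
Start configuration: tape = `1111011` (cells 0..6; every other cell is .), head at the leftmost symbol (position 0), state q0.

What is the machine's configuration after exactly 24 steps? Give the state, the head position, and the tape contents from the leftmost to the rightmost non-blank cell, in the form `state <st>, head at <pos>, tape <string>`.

state q0, head at 2, tape 111111.11

q0 | ..[1]111011   read 1 → write 1, move L, go to q0
q0 | .[.]1111011   read . → write 0, move R, go to q0
q0 | .0[1]111011   read 1 → write 1, move L, go to q0
q0 | .[0]1111011   read 0 → write 1, move R, go to q1
q1 | .1[1]111011   read 1 → write 1, move R, go to q1
q1 | .11[1]11011   read 1 → write 1, move R, go to q1
q1 | .111[1]1011   read 1 → write 1, move R, go to q1
q1 | .1111[1]011   read 1 → write 1, move R, go to q1
q1 | .11111[0]11   read 0 → write ., move L, go to q0
q0 | .1111[1].11   read 1 → write 1, move L, go to q0
q0 | .111[1]1.11   read 1 → write 1, move L, go to q0
q0 | .11[1]11.11   read 1 → write 1, move L, go to q0
q0 | .1[1]111.11   read 1 → write 1, move L, go to q0
q0 | .[1]1111.11   read 1 → write 1, move L, go to q0
q0 | [.]11111.11   read . → write 0, move R, go to q0
q0 | 0[1]1111.11   read 1 → write 1, move L, go to q0
q0 | [0]11111.11   read 0 → write 1, move R, go to q1
q1 | 1[1]1111.11   read 1 → write 1, move R, go to q1
q1 | 11[1]111.11   read 1 → write 1, move R, go to q1
q1 | 111[1]11.11   read 1 → write 1, move R, go to q1
q1 | 1111[1]1.11   read 1 → write 1, move R, go to q1
q1 | 11111[1].11   read 1 → write 1, move R, go to q1
q1 | 111111[.]11   read . → write ., move L, go to q0
q0 | 11111[1].11   read 1 → write 1, move L, go to q0
q0 | 1111[1]1.11
After 24 steps: state q0, head at 2, tape 111111.11.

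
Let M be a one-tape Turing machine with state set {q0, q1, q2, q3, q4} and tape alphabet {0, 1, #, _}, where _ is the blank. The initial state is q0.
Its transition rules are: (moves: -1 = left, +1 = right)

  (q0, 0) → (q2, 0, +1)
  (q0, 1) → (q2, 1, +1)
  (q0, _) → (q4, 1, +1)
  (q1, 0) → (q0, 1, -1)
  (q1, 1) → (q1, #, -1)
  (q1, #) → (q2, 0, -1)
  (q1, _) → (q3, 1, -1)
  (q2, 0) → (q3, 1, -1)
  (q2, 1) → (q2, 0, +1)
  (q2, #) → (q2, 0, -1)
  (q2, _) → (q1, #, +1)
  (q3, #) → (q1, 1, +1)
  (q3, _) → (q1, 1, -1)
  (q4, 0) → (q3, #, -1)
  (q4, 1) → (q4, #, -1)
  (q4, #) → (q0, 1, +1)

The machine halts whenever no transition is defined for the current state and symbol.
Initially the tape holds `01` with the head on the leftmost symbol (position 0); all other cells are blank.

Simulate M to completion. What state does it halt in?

state=q0 head=0 tape=[0]1__   (q0,0)→(q2,0,+1)
state=q2 head=1 tape=0[1]__   (q2,1)→(q2,0,+1)
state=q2 head=2 tape=00[_]_   (q2,_)→(q1,#,+1)
state=q1 head=3 tape=00#[_]   (q1,_)→(q3,1,-1)
state=q3 head=2 tape=00[#]1   (q3,#)→(q1,1,+1)
state=q1 head=3 tape=001[1]   (q1,1)→(q1,#,-1)
state=q1 head=2 tape=00[1]#   (q1,1)→(q1,#,-1)
state=q1 head=1 tape=0[0]##   (q1,0)→(q0,1,-1)
state=q0 head=0 tape=[0]1##   (q0,0)→(q2,0,+1)
state=q2 head=1 tape=0[1]##   (q2,1)→(q2,0,+1)
state=q2 head=2 tape=00[#]#   (q2,#)→(q2,0,-1)
state=q2 head=1 tape=0[0]0#   (q2,0)→(q3,1,-1)
state=q3 head=0 tape=[0]10#
No transition is defined for (q3, 0); M halts in state q3.

q3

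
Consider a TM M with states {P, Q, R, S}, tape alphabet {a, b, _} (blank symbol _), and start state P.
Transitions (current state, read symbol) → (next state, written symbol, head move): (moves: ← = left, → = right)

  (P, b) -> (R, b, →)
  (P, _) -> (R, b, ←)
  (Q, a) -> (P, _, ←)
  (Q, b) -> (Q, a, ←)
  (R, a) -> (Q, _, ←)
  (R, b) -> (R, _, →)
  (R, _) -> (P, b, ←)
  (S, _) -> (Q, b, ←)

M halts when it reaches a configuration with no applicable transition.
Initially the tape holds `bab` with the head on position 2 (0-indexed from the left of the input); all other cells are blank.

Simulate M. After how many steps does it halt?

P | _ba[b]___   read b → write b, move →, go to R
R | _bab[_]__   read _ → write b, move ←, go to P
P | _ba[b]b__   read b → write b, move →, go to R
R | _bab[b]__   read b → write _, move →, go to R
R | _bab_[_]_   read _ → write b, move ←, go to P
P | _bab[_]b_   read _ → write b, move ←, go to R
R | _ba[b]bb_   read b → write _, move →, go to R
R | _ba_[b]b_   read b → write _, move →, go to R
R | _ba__[b]_   read b → write _, move →, go to R
R | _ba___[_]   read _ → write b, move ←, go to P
P | _ba__[_]b   read _ → write b, move ←, go to R
R | _ba_[_]bb   read _ → write b, move ←, go to P
P | _ba[_]bbb   read _ → write b, move ←, go to R
R | _b[a]bbbb   read a → write _, move ←, go to Q
Q | _[b]_bbbb   read b → write a, move ←, go to Q
Q | [_]a_bbbb
M halts after 15 transitions.

15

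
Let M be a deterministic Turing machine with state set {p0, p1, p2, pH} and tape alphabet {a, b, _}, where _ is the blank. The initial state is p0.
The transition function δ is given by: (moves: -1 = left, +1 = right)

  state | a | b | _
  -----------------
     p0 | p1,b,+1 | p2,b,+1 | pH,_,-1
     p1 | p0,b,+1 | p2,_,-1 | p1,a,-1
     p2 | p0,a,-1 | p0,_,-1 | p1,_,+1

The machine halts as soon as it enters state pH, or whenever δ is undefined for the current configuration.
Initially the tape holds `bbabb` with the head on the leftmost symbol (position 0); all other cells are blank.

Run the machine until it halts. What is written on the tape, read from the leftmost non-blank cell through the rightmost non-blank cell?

b___aa

state=p0 head=0 tape=[b]babb_   (p0,b)→(p2,b,+1)
state=p2 head=1 tape=b[b]abb_   (p2,b)→(p0,_,-1)
state=p0 head=0 tape=[b]_abb_   (p0,b)→(p2,b,+1)
state=p2 head=1 tape=b[_]abb_   (p2,_)→(p1,_,+1)
state=p1 head=2 tape=b_[a]bb_   (p1,a)→(p0,b,+1)
state=p0 head=3 tape=b_b[b]b_   (p0,b)→(p2,b,+1)
state=p2 head=4 tape=b_bb[b]_   (p2,b)→(p0,_,-1)
state=p0 head=3 tape=b_b[b]__   (p0,b)→(p2,b,+1)
state=p2 head=4 tape=b_bb[_]_   (p2,_)→(p1,_,+1)
state=p1 head=5 tape=b_bb_[_]   (p1,_)→(p1,a,-1)
state=p1 head=4 tape=b_bb[_]a   (p1,_)→(p1,a,-1)
state=p1 head=3 tape=b_b[b]aa   (p1,b)→(p2,_,-1)
state=p2 head=2 tape=b_[b]_aa   (p2,b)→(p0,_,-1)
state=p0 head=1 tape=b[_]__aa   (p0,_)→(pH,_,-1)
state=pH head=0 tape=[b]___aa
The non-blank tape span at halt is b___aa.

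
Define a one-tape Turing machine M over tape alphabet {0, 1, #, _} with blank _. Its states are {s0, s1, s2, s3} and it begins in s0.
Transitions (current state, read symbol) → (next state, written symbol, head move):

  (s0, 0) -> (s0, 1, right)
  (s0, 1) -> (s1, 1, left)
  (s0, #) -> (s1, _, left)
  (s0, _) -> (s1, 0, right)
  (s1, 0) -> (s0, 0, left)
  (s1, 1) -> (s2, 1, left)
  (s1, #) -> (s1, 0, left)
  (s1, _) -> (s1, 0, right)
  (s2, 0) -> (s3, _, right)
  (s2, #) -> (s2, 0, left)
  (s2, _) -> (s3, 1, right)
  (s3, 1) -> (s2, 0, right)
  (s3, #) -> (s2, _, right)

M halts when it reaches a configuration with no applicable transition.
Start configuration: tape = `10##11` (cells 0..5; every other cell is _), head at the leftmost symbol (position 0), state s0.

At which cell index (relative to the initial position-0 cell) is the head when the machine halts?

s0 | _[1]0##11   read 1 → write 1, move left, go to s1
s1 | [_]10##11   read _ → write 0, move right, go to s1
s1 | 0[1]0##11   read 1 → write 1, move left, go to s2
s2 | [0]10##11   read 0 → write _, move right, go to s3
s3 | _[1]0##11   read 1 → write 0, move right, go to s2
s2 | _0[0]##11   read 0 → write _, move right, go to s3
s3 | _0_[#]#11   read # → write _, move right, go to s2
s2 | _0__[#]11   read # → write 0, move left, go to s2
s2 | _0_[_]011   read _ → write 1, move right, go to s3
s3 | _0_1[0]11
At halt the head is at cell 3.

3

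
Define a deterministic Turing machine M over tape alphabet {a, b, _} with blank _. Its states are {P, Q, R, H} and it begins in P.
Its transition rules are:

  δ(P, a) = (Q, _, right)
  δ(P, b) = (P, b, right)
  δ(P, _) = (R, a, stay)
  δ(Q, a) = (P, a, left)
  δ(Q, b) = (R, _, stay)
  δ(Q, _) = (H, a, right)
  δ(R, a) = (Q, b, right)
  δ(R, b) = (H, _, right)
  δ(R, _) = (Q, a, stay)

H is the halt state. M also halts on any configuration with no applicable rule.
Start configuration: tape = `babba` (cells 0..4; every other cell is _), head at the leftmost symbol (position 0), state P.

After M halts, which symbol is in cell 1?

state=P head=0 tape=[b]abba__   (P,b)→(P,b,right)
state=P head=1 tape=b[a]bba__   (P,a)→(Q,_,right)
state=Q head=2 tape=b_[b]ba__   (Q,b)→(R,_,stay)
state=R head=2 tape=b_[_]ba__   (R,_)→(Q,a,stay)
state=Q head=2 tape=b_[a]ba__   (Q,a)→(P,a,left)
state=P head=1 tape=b[_]aba__   (P,_)→(R,a,stay)
state=R head=1 tape=b[a]aba__   (R,a)→(Q,b,right)
state=Q head=2 tape=bb[a]ba__   (Q,a)→(P,a,left)
state=P head=1 tape=b[b]aba__   (P,b)→(P,b,right)
state=P head=2 tape=bb[a]ba__   (P,a)→(Q,_,right)
state=Q head=3 tape=bb_[b]a__   (Q,b)→(R,_,stay)
state=R head=3 tape=bb_[_]a__   (R,_)→(Q,a,stay)
state=Q head=3 tape=bb_[a]a__   (Q,a)→(P,a,left)
state=P head=2 tape=bb[_]aa__   (P,_)→(R,a,stay)
state=R head=2 tape=bb[a]aa__   (R,a)→(Q,b,right)
state=Q head=3 tape=bbb[a]a__   (Q,a)→(P,a,left)
state=P head=2 tape=bb[b]aa__   (P,b)→(P,b,right)
state=P head=3 tape=bbb[a]a__   (P,a)→(Q,_,right)
state=Q head=4 tape=bbb_[a]__   (Q,a)→(P,a,left)
state=P head=3 tape=bbb[_]a__   (P,_)→(R,a,stay)
state=R head=3 tape=bbb[a]a__   (R,a)→(Q,b,right)
state=Q head=4 tape=bbbb[a]__   (Q,a)→(P,a,left)
state=P head=3 tape=bbb[b]a__   (P,b)→(P,b,right)
state=P head=4 tape=bbbb[a]__   (P,a)→(Q,_,right)
state=Q head=5 tape=bbbb_[_]_   (Q,_)→(H,a,right)
state=H head=6 tape=bbbb_a[_]
Cell 1 holds b when M halts.

b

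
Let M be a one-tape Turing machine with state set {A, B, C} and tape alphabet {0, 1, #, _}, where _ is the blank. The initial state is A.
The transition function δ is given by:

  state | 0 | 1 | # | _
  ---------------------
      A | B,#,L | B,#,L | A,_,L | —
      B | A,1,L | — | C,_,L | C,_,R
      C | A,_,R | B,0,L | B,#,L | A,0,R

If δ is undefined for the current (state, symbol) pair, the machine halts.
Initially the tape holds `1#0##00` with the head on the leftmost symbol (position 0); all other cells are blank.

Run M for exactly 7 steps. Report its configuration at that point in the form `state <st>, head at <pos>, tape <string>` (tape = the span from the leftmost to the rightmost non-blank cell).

state B, head at -1, tape ##0##00

A | _[1]#0##00   read 1 → write #, move L, go to B
B | [_]##0##00   read _ → write _, move R, go to C
C | _[#]#0##00   read # → write #, move L, go to B
B | [_]##0##00   read _ → write _, move R, go to C
C | _[#]#0##00   read # → write #, move L, go to B
B | [_]##0##00   read _ → write _, move R, go to C
C | _[#]#0##00   read # → write #, move L, go to B
B | [_]##0##00
After 7 steps: state B, head at -1, tape ##0##00.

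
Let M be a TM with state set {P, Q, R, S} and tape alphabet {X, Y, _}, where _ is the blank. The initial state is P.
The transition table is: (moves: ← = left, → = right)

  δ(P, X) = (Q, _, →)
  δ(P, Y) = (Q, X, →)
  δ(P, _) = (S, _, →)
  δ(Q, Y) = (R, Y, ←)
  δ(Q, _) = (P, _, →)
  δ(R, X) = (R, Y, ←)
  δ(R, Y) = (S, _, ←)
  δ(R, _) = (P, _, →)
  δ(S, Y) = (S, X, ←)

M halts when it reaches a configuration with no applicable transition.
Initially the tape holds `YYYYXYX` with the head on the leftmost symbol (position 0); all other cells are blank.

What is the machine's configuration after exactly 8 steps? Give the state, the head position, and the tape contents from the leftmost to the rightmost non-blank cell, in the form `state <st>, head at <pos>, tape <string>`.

state=P head=0 tape=_[Y]YYYXYX   (P,Y)→(Q,X,→)
state=Q head=1 tape=_X[Y]YYXYX   (Q,Y)→(R,Y,←)
state=R head=0 tape=_[X]YYYXYX   (R,X)→(R,Y,←)
state=R head=-1 tape=[_]YYYYXYX   (R,_)→(P,_,→)
state=P head=0 tape=_[Y]YYYXYX   (P,Y)→(Q,X,→)
state=Q head=1 tape=_X[Y]YYXYX   (Q,Y)→(R,Y,←)
state=R head=0 tape=_[X]YYYXYX   (R,X)→(R,Y,←)
state=R head=-1 tape=[_]YYYYXYX   (R,_)→(P,_,→)
state=P head=0 tape=_[Y]YYYXYX
After 8 steps: state P, head at 0, tape YYYYXYX.

state P, head at 0, tape YYYYXYX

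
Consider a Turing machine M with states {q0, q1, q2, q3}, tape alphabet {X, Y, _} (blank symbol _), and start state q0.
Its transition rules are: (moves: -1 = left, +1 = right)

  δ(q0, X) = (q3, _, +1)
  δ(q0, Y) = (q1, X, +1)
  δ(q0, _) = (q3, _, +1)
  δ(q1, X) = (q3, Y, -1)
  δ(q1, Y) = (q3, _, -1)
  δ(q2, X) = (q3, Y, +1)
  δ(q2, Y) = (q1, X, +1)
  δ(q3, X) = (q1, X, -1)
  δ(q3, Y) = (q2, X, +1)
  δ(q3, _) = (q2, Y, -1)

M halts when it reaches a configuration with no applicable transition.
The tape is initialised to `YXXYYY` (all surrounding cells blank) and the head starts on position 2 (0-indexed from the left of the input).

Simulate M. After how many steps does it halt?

q0 | __YX[X]YYY   read X → write _, move +1, go to q3
q3 | __YX_[Y]YY   read Y → write X, move +1, go to q2
q2 | __YX_X[Y]Y   read Y → write X, move +1, go to q1
q1 | __YX_XX[Y]   read Y → write _, move -1, go to q3
q3 | __YX_X[X]_   read X → write X, move -1, go to q1
q1 | __YX_[X]X_   read X → write Y, move -1, go to q3
q3 | __YX[_]YX_   read _ → write Y, move -1, go to q2
q2 | __Y[X]YYX_   read X → write Y, move +1, go to q3
q3 | __YY[Y]YX_   read Y → write X, move +1, go to q2
q2 | __YYX[Y]X_   read Y → write X, move +1, go to q1
q1 | __YYXX[X]_   read X → write Y, move -1, go to q3
q3 | __YYX[X]Y_   read X → write X, move -1, go to q1
q1 | __YY[X]XY_   read X → write Y, move -1, go to q3
q3 | __Y[Y]YXY_   read Y → write X, move +1, go to q2
q2 | __YX[Y]XY_   read Y → write X, move +1, go to q1
q1 | __YXX[X]Y_   read X → write Y, move -1, go to q3
q3 | __YX[X]YY_   read X → write X, move -1, go to q1
q1 | __Y[X]XYY_   read X → write Y, move -1, go to q3
q3 | __[Y]YXYY_   read Y → write X, move +1, go to q2
q2 | __X[Y]XYY_   read Y → write X, move +1, go to q1
q1 | __XX[X]YY_   read X → write Y, move -1, go to q3
q3 | __X[X]YYY_   read X → write X, move -1, go to q1
q1 | __[X]XYYY_   read X → write Y, move -1, go to q3
q3 | _[_]YXYYY_   read _ → write Y, move -1, go to q2
q2 | [_]YYXYYY_
M halts after 24 transitions.

24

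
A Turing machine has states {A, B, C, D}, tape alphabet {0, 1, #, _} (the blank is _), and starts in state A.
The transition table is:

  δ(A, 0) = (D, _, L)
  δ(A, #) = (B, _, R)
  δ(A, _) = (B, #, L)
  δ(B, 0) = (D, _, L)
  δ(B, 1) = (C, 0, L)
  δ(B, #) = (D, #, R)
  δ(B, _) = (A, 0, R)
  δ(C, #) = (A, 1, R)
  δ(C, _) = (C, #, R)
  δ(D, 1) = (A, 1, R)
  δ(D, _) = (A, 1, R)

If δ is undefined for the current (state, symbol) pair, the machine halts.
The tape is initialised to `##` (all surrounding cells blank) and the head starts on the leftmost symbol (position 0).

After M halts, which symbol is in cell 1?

state=A head=0 tape=[#]#__   (A,#)→(B,_,R)
state=B head=1 tape=_[#]__   (B,#)→(D,#,R)
state=D head=2 tape=_#[_]_   (D,_)→(A,1,R)
state=A head=3 tape=_#1[_]   (A,_)→(B,#,L)
state=B head=2 tape=_#[1]#   (B,1)→(C,0,L)
state=C head=1 tape=_[#]0#   (C,#)→(A,1,R)
state=A head=2 tape=_1[0]#   (A,0)→(D,_,L)
state=D head=1 tape=_[1]_#   (D,1)→(A,1,R)
state=A head=2 tape=_1[_]#   (A,_)→(B,#,L)
state=B head=1 tape=_[1]##   (B,1)→(C,0,L)
state=C head=0 tape=[_]0##   (C,_)→(C,#,R)
state=C head=1 tape=#[0]##
Cell 1 holds 0 when M halts.

0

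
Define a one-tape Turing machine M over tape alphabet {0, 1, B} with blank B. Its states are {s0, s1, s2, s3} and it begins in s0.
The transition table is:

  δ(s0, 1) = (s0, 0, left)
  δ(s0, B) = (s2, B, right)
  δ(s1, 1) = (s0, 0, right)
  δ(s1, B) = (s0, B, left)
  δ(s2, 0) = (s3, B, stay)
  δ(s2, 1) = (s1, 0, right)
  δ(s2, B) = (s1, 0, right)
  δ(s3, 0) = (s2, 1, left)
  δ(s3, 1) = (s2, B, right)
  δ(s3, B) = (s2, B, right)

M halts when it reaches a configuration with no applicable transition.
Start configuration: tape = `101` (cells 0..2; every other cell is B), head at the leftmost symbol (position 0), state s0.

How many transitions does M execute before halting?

state=s0 head=0 tape=B[1]01B   (s0,1)→(s0,0,left)
state=s0 head=-1 tape=[B]001B   (s0,B)→(s2,B,right)
state=s2 head=0 tape=B[0]01B   (s2,0)→(s3,B,stay)
state=s3 head=0 tape=B[B]01B   (s3,B)→(s2,B,right)
state=s2 head=1 tape=BB[0]1B   (s2,0)→(s3,B,stay)
state=s3 head=1 tape=BB[B]1B   (s3,B)→(s2,B,right)
state=s2 head=2 tape=BBB[1]B   (s2,1)→(s1,0,right)
state=s1 head=3 tape=BBB0[B]   (s1,B)→(s0,B,left)
state=s0 head=2 tape=BBB[0]B
M halts after 8 transitions.

8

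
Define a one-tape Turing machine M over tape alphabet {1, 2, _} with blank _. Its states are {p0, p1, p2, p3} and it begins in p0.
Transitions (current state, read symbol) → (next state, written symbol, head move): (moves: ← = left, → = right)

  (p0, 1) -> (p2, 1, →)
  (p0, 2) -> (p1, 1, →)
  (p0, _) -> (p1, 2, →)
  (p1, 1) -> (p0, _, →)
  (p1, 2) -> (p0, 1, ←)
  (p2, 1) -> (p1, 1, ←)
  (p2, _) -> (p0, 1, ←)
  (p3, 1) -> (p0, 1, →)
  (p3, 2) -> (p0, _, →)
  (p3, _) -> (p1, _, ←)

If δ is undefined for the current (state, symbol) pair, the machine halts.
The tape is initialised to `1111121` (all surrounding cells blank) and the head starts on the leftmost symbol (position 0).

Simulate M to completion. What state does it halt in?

p2

state=p0 head=0 tape=[1]111121   (p0,1)→(p2,1,→)
state=p2 head=1 tape=1[1]11121   (p2,1)→(p1,1,←)
state=p1 head=0 tape=[1]111121   (p1,1)→(p0,_,→)
state=p0 head=1 tape=_[1]11121   (p0,1)→(p2,1,→)
state=p2 head=2 tape=_1[1]1121   (p2,1)→(p1,1,←)
state=p1 head=1 tape=_[1]11121   (p1,1)→(p0,_,→)
state=p0 head=2 tape=__[1]1121   (p0,1)→(p2,1,→)
state=p2 head=3 tape=__1[1]121   (p2,1)→(p1,1,←)
state=p1 head=2 tape=__[1]1121   (p1,1)→(p0,_,→)
state=p0 head=3 tape=___[1]121   (p0,1)→(p2,1,→)
state=p2 head=4 tape=___1[1]21   (p2,1)→(p1,1,←)
state=p1 head=3 tape=___[1]121   (p1,1)→(p0,_,→)
state=p0 head=4 tape=____[1]21   (p0,1)→(p2,1,→)
state=p2 head=5 tape=____1[2]1
No transition is defined for (p2, 2); M halts in state p2.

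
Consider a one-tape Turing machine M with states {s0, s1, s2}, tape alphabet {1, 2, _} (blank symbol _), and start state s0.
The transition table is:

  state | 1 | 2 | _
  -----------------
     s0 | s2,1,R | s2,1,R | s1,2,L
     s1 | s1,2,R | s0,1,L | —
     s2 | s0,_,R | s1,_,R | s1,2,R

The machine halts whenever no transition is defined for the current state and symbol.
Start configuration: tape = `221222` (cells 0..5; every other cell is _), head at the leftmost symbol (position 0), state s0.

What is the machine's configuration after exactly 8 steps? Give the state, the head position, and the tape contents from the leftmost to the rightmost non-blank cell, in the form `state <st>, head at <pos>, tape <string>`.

state=s0 head=0 tape=[2]21222_   (s0,2)→(s2,1,R)
state=s2 head=1 tape=1[2]1222_   (s2,2)→(s1,_,R)
state=s1 head=2 tape=1_[1]222_   (s1,1)→(s1,2,R)
state=s1 head=3 tape=1_2[2]22_   (s1,2)→(s0,1,L)
state=s0 head=2 tape=1_[2]122_   (s0,2)→(s2,1,R)
state=s2 head=3 tape=1_1[1]22_   (s2,1)→(s0,_,R)
state=s0 head=4 tape=1_1_[2]2_   (s0,2)→(s2,1,R)
state=s2 head=5 tape=1_1_1[2]_   (s2,2)→(s1,_,R)
state=s1 head=6 tape=1_1_1_[_]
After 8 steps: state s1, head at 6, tape 1_1_1.

state s1, head at 6, tape 1_1_1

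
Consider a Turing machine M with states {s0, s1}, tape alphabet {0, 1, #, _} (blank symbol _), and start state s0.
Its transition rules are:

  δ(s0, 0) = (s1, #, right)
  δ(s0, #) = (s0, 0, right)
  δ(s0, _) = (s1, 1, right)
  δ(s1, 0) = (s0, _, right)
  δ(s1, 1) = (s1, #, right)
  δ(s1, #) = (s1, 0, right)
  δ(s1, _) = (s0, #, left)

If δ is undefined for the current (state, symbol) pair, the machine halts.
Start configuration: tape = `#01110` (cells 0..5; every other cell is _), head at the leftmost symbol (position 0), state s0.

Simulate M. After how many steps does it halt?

8

s0 | [#]01110__   read # → write 0, move right, go to s0
s0 | 0[0]1110__   read 0 → write #, move right, go to s1
s1 | 0#[1]110__   read 1 → write #, move right, go to s1
s1 | 0##[1]10__   read 1 → write #, move right, go to s1
s1 | 0###[1]0__   read 1 → write #, move right, go to s1
s1 | 0####[0]__   read 0 → write _, move right, go to s0
s0 | 0####_[_]_   read _ → write 1, move right, go to s1
s1 | 0####_1[_]   read _ → write #, move left, go to s0
s0 | 0####_[1]#
M halts after 8 transitions.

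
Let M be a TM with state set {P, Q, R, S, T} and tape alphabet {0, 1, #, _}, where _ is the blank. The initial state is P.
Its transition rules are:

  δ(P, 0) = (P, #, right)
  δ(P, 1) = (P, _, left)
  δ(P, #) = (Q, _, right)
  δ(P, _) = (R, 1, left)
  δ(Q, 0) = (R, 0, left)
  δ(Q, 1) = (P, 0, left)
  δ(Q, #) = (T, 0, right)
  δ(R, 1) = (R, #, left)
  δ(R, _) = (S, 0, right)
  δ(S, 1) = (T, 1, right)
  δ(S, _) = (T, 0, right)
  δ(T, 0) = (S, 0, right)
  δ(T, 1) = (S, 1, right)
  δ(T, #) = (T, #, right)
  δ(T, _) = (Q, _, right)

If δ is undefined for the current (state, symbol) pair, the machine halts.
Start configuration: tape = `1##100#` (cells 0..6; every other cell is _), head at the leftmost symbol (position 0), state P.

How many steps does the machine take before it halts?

8

P | __[1]##100#   read 1 → write _, move left, go to P
P | _[_]_##100#   read _ → write 1, move left, go to R
R | [_]1_##100#   read _ → write 0, move right, go to S
S | 0[1]_##100#   read 1 → write 1, move right, go to T
T | 01[_]##100#   read _ → write _, move right, go to Q
Q | 01_[#]#100#   read # → write 0, move right, go to T
T | 01_0[#]100#   read # → write #, move right, go to T
T | 01_0#[1]00#   read 1 → write 1, move right, go to S
S | 01_0#1[0]0#
M halts after 8 transitions.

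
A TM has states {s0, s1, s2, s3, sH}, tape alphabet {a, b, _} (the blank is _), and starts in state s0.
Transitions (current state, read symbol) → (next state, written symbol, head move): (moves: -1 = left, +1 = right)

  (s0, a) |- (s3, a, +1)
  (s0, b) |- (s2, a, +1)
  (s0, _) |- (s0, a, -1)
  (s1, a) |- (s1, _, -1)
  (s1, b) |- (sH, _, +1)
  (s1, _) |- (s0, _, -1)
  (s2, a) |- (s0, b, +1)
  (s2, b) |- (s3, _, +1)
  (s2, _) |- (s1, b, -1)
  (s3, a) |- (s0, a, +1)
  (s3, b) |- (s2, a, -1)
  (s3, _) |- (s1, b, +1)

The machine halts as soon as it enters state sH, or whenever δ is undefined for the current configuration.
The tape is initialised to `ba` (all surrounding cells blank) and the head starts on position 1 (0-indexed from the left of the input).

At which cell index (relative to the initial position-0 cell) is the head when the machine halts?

1

state=s0 head=1 tape=b[a]__   (s0,a)→(s3,a,+1)
state=s3 head=2 tape=ba[_]_   (s3,_)→(s1,b,+1)
state=s1 head=3 tape=bab[_]   (s1,_)→(s0,_,-1)
state=s0 head=2 tape=ba[b]_   (s0,b)→(s2,a,+1)
state=s2 head=3 tape=baa[_]   (s2,_)→(s1,b,-1)
state=s1 head=2 tape=ba[a]b   (s1,a)→(s1,_,-1)
state=s1 head=1 tape=b[a]_b   (s1,a)→(s1,_,-1)
state=s1 head=0 tape=[b]__b   (s1,b)→(sH,_,+1)
state=sH head=1 tape=_[_]_b
At halt the head is at cell 1.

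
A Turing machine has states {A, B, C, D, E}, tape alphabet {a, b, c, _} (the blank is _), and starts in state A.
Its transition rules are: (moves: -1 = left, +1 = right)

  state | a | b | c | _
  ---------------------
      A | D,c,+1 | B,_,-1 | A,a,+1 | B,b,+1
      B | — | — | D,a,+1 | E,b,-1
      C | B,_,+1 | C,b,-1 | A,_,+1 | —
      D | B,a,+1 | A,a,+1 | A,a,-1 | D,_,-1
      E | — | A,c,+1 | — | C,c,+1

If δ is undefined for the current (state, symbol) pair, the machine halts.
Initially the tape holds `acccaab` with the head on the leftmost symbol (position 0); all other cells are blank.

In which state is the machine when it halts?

state=A head=0 tape=[a]cccaab   (A,a)→(D,c,+1)
state=D head=1 tape=c[c]ccaab   (D,c)→(A,a,-1)
state=A head=0 tape=[c]accaab   (A,c)→(A,a,+1)
state=A head=1 tape=a[a]ccaab   (A,a)→(D,c,+1)
state=D head=2 tape=ac[c]caab   (D,c)→(A,a,-1)
state=A head=1 tape=a[c]acaab   (A,c)→(A,a,+1)
state=A head=2 tape=aa[a]caab   (A,a)→(D,c,+1)
state=D head=3 tape=aac[c]aab   (D,c)→(A,a,-1)
state=A head=2 tape=aa[c]aaab   (A,c)→(A,a,+1)
state=A head=3 tape=aaa[a]aab   (A,a)→(D,c,+1)
state=D head=4 tape=aaac[a]ab   (D,a)→(B,a,+1)
state=B head=5 tape=aaaca[a]b
No transition is defined for (B, a); M halts in state B.

B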